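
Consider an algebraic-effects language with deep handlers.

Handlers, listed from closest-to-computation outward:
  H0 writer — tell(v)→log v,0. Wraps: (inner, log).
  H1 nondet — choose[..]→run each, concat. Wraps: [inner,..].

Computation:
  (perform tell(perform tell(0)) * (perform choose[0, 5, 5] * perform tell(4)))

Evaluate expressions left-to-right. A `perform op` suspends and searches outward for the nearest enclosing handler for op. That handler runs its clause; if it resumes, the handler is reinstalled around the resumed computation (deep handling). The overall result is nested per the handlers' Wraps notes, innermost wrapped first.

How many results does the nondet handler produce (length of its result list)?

Answer: 3

Working:
tell(0) @ H0 ⇒ log+=0
tell(0) @ H0 ⇒ log+=0
choose[0, 5, 5] @ H1
  branch[0] choose=0:
    tell(4) @ H0 ⇒ log+=4
    H0 returns (0, (0, 0, 4))
    H1 returns [(0, (0, 0, 4))]
  branch[1] choose=5:
    tell(4) @ H0 ⇒ log+=4
    H0 returns (0, (0, 0, 4))
    H1 returns [(0, (0, 0, 4))]
  branch[2] choose=5:
    tell(4) @ H0 ⇒ log+=4
    H0 returns (0, (0, 0, 4))
    H1 returns [(0, (0, 0, 4))]
= [(0, (0, 0, 4)), (0, (0, 0, 4)), (0, (0, 0, 4))]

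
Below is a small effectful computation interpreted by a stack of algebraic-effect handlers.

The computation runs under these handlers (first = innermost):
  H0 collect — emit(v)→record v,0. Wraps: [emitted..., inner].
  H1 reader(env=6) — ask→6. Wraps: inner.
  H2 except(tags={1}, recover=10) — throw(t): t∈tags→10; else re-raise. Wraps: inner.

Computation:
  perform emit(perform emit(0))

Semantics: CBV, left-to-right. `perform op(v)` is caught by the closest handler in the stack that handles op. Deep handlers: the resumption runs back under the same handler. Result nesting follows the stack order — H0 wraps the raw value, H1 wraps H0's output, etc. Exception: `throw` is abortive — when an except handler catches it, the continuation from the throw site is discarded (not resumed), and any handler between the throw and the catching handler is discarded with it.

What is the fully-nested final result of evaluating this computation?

Answer: [0, 0, 0]

Evaluation trace:
emit(0) @ H0 ⇒ out+=0
emit(0) @ H0 ⇒ out+=0
H0 returns [0, 0, 0]
H1 returns [0, 0, 0]
H2 returns [0, 0, 0]
= [0, 0, 0]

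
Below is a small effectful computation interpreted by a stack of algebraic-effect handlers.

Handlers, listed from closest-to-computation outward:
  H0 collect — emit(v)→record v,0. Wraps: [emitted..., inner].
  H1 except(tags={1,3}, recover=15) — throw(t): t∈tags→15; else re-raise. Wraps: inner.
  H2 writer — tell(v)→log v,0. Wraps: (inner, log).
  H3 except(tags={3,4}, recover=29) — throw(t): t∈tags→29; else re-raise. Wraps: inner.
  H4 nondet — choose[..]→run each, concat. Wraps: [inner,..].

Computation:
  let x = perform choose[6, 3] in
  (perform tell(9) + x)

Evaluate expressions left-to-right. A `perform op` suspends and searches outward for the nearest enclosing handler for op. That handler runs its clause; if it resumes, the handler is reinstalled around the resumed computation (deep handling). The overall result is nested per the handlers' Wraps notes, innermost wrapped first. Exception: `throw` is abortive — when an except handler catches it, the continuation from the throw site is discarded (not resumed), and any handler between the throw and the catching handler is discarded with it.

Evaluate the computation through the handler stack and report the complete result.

Working:
choose[6, 3] @ H4
  branch[0] choose=6:
    tell(9) @ H2 ⇒ log+=9
    H0 returns [6]
    H1 returns [6]
    H2 returns ([6], (9))
    H3 returns ([6], (9))
    H4 returns [([6], (9))]
  branch[1] choose=3:
    tell(9) @ H2 ⇒ log+=9
    H0 returns [3]
    H1 returns [3]
    H2 returns ([3], (9))
    H3 returns ([3], (9))
    H4 returns [([3], (9))]
= [([6], (9)), ([3], (9))]

Answer: [([6], (9)), ([3], (9))]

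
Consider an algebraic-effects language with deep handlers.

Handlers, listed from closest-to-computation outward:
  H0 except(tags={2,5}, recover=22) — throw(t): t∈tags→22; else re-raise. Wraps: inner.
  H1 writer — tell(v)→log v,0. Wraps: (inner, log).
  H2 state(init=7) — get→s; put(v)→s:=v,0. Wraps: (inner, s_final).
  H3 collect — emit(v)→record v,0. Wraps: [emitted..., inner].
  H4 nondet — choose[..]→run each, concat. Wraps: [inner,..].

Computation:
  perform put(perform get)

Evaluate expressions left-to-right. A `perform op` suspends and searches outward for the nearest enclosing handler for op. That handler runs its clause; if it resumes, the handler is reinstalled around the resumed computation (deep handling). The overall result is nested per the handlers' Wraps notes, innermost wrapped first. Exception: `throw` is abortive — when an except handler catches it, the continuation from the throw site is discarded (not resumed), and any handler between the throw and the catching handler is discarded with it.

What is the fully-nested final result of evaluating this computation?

Answer: [[((0, ()), 7)]]

Evaluation trace:
get @ H2 ⇒ 7
put(7) @ H2 ⇒ s:=7
H0 returns 0
H1 returns (0, ())
H2 returns ((0, ()), 7)
H3 returns [((0, ()), 7)]
H4 returns [[((0, ()), 7)]]
= [[((0, ()), 7)]]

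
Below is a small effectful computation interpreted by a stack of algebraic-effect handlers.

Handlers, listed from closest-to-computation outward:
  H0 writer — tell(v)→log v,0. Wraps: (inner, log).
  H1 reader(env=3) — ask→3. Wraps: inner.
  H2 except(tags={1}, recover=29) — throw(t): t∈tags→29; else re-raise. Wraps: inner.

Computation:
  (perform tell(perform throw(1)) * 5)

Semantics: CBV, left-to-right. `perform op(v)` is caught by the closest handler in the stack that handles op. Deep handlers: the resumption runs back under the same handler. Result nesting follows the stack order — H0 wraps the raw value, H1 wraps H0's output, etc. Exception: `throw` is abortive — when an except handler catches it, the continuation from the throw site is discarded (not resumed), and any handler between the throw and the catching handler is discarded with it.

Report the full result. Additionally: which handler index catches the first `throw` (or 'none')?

Evaluation trace:
throw(1) @ H2 caught ⇒ 29
= 29

Answer: 29 ; first throw caught by: H2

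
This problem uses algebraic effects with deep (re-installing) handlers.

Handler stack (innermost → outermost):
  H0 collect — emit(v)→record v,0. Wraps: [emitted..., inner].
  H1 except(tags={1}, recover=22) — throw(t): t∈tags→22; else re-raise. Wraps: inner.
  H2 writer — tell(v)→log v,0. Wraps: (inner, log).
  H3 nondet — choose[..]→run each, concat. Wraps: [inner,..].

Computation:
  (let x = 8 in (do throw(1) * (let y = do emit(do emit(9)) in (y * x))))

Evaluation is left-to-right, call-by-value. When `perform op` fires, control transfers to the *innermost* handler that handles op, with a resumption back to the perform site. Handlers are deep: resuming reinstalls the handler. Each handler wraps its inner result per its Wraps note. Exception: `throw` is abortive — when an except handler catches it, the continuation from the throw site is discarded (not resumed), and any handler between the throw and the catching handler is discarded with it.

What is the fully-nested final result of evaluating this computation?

Answer: [(22, ())]

Step-by-step:
throw(1) @ H1 caught ⇒ 22
H2 returns (22, ())
H3 returns [(22, ())]
= [(22, ())]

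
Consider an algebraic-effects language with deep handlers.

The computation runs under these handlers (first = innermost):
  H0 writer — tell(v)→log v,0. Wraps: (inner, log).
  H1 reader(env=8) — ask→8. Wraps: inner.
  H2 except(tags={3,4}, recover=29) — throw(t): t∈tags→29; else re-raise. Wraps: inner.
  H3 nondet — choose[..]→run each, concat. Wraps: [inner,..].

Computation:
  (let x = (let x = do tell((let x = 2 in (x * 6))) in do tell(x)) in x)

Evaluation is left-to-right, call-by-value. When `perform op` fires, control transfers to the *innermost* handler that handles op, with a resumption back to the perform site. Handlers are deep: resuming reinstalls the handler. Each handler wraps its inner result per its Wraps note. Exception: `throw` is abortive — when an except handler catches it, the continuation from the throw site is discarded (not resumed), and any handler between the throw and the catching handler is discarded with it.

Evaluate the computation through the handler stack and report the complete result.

Evaluation trace:
tell(12) @ H0 ⇒ log+=12
tell(0) @ H0 ⇒ log+=0
H0 returns (0, (12, 0))
H1 returns (0, (12, 0))
H2 returns (0, (12, 0))
H3 returns [(0, (12, 0))]
= [(0, (12, 0))]

Answer: [(0, (12, 0))]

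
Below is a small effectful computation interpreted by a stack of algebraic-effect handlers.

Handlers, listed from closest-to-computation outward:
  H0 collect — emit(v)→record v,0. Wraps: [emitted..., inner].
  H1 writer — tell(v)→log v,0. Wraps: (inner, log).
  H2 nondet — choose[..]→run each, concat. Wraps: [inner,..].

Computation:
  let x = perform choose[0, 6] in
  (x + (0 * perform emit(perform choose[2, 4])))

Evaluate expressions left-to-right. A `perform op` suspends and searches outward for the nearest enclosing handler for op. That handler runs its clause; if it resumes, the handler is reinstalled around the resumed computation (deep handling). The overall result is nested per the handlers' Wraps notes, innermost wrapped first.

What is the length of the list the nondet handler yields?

Working:
choose[0, 6] @ H2
  branch[0] choose=0:
    choose[2, 4] @ H2
      branch[0] choose=2:
        emit(2) @ H0 ⇒ out+=2
        H0 returns [2, 0]
        H1 returns ([2, 0], ())
        H2 returns [([2, 0], ())]
      branch[1] choose=4:
        emit(4) @ H0 ⇒ out+=4
        H0 returns [4, 0]
        H1 returns ([4, 0], ())
        H2 returns [([4, 0], ())]
  branch[1] choose=6:
    choose[2, 4] @ H2
      branch[0] choose=2:
        emit(2) @ H0 ⇒ out+=2
        H0 returns [2, 6]
        H1 returns ([2, 6], ())
        H2 returns [([2, 6], ())]
      branch[1] choose=4:
        emit(4) @ H0 ⇒ out+=4
        H0 returns [4, 6]
        H1 returns ([4, 6], ())
        H2 returns [([4, 6], ())]
= [([2, 0], ()), ([4, 0], ()), ([2, 6], ()), ([4, 6], ())]

Answer: 4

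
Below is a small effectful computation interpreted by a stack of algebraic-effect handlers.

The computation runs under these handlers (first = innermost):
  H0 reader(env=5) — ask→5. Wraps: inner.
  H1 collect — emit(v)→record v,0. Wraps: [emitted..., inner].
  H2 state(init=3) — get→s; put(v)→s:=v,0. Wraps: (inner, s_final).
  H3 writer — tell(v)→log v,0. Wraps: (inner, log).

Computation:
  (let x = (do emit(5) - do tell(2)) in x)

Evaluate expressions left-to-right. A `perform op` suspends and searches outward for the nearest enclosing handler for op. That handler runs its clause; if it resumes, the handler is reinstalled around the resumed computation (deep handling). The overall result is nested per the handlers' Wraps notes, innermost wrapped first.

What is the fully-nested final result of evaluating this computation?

Step-by-step:
emit(5) @ H1 ⇒ out+=5
tell(2) @ H3 ⇒ log+=2
H0 returns 0
H1 returns [5, 0]
H2 returns ([5, 0], 3)
H3 returns (([5, 0], 3), (2))
= (([5, 0], 3), (2))

Answer: (([5, 0], 3), (2))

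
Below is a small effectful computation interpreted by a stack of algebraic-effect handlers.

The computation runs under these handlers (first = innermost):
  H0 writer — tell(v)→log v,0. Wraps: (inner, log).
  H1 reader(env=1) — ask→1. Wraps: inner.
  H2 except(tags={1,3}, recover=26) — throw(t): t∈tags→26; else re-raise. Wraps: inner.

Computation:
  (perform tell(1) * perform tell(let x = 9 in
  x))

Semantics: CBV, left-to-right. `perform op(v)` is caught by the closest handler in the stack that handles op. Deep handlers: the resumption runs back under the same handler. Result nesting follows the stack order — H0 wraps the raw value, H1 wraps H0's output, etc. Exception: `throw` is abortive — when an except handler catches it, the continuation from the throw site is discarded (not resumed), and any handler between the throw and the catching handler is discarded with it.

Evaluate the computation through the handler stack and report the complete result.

Answer: (0, (1, 9))

Working:
tell(1) @ H0 ⇒ log+=1
tell(9) @ H0 ⇒ log+=9
H0 returns (0, (1, 9))
H1 returns (0, (1, 9))
H2 returns (0, (1, 9))
= (0, (1, 9))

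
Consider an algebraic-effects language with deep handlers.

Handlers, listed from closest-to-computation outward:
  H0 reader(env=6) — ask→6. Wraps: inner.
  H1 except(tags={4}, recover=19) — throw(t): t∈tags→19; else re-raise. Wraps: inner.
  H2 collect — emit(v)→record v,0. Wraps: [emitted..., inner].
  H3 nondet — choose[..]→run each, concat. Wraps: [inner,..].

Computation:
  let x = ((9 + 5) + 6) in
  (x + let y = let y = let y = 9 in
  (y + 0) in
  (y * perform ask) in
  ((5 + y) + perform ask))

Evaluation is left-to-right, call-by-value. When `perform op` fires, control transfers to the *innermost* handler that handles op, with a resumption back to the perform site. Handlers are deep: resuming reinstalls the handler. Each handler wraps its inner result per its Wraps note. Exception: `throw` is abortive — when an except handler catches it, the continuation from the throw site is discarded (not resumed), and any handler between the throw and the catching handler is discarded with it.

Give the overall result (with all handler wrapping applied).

Working:
ask @ H0 ⇒ 6
ask @ H0 ⇒ 6
H0 returns 85
H1 returns 85
H2 returns [85]
H3 returns [[85]]
= [[85]]

Answer: [[85]]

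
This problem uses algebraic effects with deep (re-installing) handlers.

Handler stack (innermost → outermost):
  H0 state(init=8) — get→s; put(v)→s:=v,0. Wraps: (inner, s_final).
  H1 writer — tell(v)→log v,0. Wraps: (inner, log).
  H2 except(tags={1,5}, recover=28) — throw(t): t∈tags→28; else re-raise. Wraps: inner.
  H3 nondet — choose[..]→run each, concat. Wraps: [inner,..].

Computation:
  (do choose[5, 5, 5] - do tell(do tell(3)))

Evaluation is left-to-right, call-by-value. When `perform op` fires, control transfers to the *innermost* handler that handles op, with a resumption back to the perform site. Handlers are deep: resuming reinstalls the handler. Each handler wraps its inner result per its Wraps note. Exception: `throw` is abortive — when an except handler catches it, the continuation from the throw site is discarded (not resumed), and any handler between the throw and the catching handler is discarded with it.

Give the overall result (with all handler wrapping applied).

Evaluation trace:
choose[5, 5, 5] @ H3
  branch[0] choose=5:
    tell(3) @ H1 ⇒ log+=3
    tell(0) @ H1 ⇒ log+=0
    H0 returns (5, 8)
    H1 returns ((5, 8), (3, 0))
    H2 returns ((5, 8), (3, 0))
    H3 returns [((5, 8), (3, 0))]
  branch[1] choose=5:
    tell(3) @ H1 ⇒ log+=3
    tell(0) @ H1 ⇒ log+=0
    H0 returns (5, 8)
    H1 returns ((5, 8), (3, 0))
    H2 returns ((5, 8), (3, 0))
    H3 returns [((5, 8), (3, 0))]
  branch[2] choose=5:
    tell(3) @ H1 ⇒ log+=3
    tell(0) @ H1 ⇒ log+=0
    H0 returns (5, 8)
    H1 returns ((5, 8), (3, 0))
    H2 returns ((5, 8), (3, 0))
    H3 returns [((5, 8), (3, 0))]
= [((5, 8), (3, 0)), ((5, 8), (3, 0)), ((5, 8), (3, 0))]

Answer: [((5, 8), (3, 0)), ((5, 8), (3, 0)), ((5, 8), (3, 0))]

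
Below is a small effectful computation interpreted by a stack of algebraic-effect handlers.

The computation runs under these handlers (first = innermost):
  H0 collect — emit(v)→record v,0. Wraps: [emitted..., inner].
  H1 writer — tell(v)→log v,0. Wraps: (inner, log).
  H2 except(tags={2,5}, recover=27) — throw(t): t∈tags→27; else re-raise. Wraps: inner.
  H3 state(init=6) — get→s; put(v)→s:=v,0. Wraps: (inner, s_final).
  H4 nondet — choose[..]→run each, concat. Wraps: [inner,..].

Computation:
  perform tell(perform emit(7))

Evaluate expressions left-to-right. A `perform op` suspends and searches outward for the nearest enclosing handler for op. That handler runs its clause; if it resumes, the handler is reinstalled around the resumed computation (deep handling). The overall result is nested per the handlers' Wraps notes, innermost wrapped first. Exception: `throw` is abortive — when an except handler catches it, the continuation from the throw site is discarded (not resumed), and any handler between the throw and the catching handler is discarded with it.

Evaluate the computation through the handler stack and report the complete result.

Answer: [(([7, 0], (0)), 6)]

Step-by-step:
emit(7) @ H0 ⇒ out+=7
tell(0) @ H1 ⇒ log+=0
H0 returns [7, 0]
H1 returns ([7, 0], (0))
H2 returns ([7, 0], (0))
H3 returns (([7, 0], (0)), 6)
H4 returns [(([7, 0], (0)), 6)]
= [(([7, 0], (0)), 6)]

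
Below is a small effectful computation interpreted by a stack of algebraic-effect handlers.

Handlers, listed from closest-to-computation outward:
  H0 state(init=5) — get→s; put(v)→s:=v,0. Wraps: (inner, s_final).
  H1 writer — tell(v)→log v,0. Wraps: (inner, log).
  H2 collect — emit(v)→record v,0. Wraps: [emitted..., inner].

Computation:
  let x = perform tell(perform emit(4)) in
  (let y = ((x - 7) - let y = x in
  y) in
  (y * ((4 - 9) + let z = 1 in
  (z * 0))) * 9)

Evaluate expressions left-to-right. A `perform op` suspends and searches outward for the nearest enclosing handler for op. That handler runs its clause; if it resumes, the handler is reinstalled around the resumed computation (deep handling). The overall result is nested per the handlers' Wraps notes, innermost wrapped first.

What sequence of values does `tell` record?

Answer: (0)

Working:
emit(4) @ H2 ⇒ out+=4
tell(0) @ H1 ⇒ log+=0
H0 returns (315, 5)
H1 returns ((315, 5), (0))
H2 returns [4, ((315, 5), (0))]
= [4, ((315, 5), (0))]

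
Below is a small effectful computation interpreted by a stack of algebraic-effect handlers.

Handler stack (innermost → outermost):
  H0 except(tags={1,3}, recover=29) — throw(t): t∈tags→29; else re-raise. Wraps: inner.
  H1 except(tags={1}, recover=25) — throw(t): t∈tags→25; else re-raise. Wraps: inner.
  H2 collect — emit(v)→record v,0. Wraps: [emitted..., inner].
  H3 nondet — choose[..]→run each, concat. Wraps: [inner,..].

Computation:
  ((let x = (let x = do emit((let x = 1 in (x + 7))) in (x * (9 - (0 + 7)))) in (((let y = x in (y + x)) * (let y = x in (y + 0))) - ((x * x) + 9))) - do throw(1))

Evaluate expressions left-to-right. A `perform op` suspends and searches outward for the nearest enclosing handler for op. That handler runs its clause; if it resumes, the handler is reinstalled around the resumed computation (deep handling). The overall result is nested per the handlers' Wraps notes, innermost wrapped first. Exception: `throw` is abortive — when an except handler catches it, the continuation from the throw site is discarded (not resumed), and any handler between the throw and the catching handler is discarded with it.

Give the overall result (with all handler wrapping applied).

Answer: [[8, 29]]

Evaluation trace:
emit(8) @ H2 ⇒ out+=8
throw(1) @ H0 caught ⇒ 29
H1 returns 29
H2 returns [8, 29]
H3 returns [[8, 29]]
= [[8, 29]]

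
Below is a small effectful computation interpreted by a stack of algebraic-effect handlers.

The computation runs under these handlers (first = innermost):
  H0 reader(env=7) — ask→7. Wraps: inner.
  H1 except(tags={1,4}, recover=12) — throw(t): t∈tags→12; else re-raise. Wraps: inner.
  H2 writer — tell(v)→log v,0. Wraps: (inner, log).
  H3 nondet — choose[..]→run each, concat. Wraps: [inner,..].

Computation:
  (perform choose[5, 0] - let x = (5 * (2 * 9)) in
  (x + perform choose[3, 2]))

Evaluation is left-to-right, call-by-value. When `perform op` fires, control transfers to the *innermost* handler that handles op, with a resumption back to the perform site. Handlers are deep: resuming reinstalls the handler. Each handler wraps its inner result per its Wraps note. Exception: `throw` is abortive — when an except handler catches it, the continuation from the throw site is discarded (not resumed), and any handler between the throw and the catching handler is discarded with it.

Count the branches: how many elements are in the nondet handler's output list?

Answer: 4

Step-by-step:
choose[5, 0] @ H3
  branch[0] choose=5:
    choose[3, 2] @ H3
      branch[0] choose=3:
        H0 returns -88
        H1 returns -88
        H2 returns (-88, ())
        H3 returns [(-88, ())]
      branch[1] choose=2:
        H0 returns -87
        H1 returns -87
        H2 returns (-87, ())
        H3 returns [(-87, ())]
  branch[1] choose=0:
    choose[3, 2] @ H3
      branch[0] choose=3:
        H0 returns -93
        H1 returns -93
        H2 returns (-93, ())
        H3 returns [(-93, ())]
      branch[1] choose=2:
        H0 returns -92
        H1 returns -92
        H2 returns (-92, ())
        H3 returns [(-92, ())]
= [(-88, ()), (-87, ()), (-93, ()), (-92, ())]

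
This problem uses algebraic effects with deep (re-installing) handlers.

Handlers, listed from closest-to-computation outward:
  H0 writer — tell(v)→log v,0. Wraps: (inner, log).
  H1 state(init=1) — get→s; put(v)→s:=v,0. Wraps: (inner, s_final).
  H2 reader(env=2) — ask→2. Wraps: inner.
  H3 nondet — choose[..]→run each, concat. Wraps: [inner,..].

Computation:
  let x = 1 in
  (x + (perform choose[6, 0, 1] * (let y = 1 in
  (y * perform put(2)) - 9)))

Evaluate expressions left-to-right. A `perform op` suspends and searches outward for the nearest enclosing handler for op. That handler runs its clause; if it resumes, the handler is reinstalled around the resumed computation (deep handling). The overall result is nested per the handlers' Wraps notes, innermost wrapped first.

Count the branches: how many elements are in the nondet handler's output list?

Evaluation trace:
choose[6, 0, 1] @ H3
  branch[0] choose=6:
    put(2) @ H1 ⇒ s:=2
    H0 returns (-53, ())
    H1 returns ((-53, ()), 2)
    H2 returns ((-53, ()), 2)
    H3 returns [((-53, ()), 2)]
  branch[1] choose=0:
    put(2) @ H1 ⇒ s:=2
    H0 returns (1, ())
    H1 returns ((1, ()), 2)
    H2 returns ((1, ()), 2)
    H3 returns [((1, ()), 2)]
  branch[2] choose=1:
    put(2) @ H1 ⇒ s:=2
    H0 returns (-8, ())
    H1 returns ((-8, ()), 2)
    H2 returns ((-8, ()), 2)
    H3 returns [((-8, ()), 2)]
= [((-53, ()), 2), ((1, ()), 2), ((-8, ()), 2)]

Answer: 3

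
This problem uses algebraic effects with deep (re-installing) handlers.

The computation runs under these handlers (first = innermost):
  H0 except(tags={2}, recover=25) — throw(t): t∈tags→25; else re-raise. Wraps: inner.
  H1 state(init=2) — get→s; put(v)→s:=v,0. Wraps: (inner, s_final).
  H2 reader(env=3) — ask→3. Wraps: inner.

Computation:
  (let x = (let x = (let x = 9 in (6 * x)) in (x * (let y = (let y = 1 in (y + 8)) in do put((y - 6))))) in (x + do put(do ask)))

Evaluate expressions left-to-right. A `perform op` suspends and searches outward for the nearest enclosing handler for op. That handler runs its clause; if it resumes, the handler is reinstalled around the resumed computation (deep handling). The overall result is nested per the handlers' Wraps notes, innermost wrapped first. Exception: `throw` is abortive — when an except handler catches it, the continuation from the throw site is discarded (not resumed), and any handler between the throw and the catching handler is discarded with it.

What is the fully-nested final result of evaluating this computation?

Answer: (0, 3)

Evaluation trace:
put(3) @ H1 ⇒ s:=3
ask @ H2 ⇒ 3
put(3) @ H1 ⇒ s:=3
H0 returns 0
H1 returns (0, 3)
H2 returns (0, 3)
= (0, 3)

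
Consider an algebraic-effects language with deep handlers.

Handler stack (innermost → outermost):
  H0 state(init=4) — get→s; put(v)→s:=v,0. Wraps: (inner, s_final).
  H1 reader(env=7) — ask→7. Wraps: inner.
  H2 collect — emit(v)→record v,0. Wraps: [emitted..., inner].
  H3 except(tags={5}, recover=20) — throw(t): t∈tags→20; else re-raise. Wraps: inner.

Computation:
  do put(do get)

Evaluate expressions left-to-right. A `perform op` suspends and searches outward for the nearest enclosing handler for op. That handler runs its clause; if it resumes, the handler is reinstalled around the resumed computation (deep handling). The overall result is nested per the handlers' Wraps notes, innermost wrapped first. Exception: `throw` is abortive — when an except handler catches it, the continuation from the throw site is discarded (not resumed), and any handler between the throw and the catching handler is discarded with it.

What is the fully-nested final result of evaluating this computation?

Answer: [(0, 4)]

Working:
get @ H0 ⇒ 4
put(4) @ H0 ⇒ s:=4
H0 returns (0, 4)
H1 returns (0, 4)
H2 returns [(0, 4)]
H3 returns [(0, 4)]
= [(0, 4)]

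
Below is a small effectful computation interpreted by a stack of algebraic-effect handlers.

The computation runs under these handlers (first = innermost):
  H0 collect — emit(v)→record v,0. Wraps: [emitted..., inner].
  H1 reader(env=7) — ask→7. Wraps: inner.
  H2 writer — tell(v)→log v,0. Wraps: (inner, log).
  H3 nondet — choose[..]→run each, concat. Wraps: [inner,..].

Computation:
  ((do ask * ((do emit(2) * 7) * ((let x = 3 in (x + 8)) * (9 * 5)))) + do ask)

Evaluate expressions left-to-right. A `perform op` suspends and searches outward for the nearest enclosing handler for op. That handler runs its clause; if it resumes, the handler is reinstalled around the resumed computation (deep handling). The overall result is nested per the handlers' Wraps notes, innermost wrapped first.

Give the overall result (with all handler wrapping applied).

Working:
ask @ H1 ⇒ 7
emit(2) @ H0 ⇒ out+=2
ask @ H1 ⇒ 7
H0 returns [2, 7]
H1 returns [2, 7]
H2 returns ([2, 7], ())
H3 returns [([2, 7], ())]
= [([2, 7], ())]

Answer: [([2, 7], ())]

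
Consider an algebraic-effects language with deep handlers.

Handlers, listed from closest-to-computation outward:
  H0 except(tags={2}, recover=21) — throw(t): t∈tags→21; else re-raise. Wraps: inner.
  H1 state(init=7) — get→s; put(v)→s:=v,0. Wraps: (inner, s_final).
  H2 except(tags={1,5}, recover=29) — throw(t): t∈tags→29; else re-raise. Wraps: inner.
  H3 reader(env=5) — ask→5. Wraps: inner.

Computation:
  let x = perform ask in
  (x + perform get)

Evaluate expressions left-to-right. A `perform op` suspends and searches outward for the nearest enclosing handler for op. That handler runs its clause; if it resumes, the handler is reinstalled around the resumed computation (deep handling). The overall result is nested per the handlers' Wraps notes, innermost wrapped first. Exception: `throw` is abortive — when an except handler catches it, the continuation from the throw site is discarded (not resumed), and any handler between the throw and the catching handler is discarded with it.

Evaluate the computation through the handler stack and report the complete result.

Working:
ask @ H3 ⇒ 5
get @ H1 ⇒ 7
H0 returns 12
H1 returns (12, 7)
H2 returns (12, 7)
H3 returns (12, 7)
= (12, 7)

Answer: (12, 7)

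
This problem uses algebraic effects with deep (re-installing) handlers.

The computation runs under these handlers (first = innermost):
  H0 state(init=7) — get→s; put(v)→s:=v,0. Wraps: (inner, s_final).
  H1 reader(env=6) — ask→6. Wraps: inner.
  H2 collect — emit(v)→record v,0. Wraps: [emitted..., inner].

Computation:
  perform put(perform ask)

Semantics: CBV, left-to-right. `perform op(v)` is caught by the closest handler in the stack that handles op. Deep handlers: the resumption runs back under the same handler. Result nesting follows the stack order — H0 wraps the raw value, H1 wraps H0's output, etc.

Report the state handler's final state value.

Step-by-step:
ask @ H1 ⇒ 6
put(6) @ H0 ⇒ s:=6
H0 returns (0, 6)
H1 returns (0, 6)
H2 returns [(0, 6)]
= [(0, 6)]

Answer: 6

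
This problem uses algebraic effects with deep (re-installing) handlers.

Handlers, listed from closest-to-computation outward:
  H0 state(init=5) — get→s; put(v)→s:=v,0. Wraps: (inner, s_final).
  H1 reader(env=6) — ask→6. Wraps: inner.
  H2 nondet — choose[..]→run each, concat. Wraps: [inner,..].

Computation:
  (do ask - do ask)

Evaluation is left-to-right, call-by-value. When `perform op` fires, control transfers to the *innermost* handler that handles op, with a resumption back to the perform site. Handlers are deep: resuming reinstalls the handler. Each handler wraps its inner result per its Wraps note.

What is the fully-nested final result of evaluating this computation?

Evaluation trace:
ask @ H1 ⇒ 6
ask @ H1 ⇒ 6
H0 returns (0, 5)
H1 returns (0, 5)
H2 returns [(0, 5)]
= [(0, 5)]

Answer: [(0, 5)]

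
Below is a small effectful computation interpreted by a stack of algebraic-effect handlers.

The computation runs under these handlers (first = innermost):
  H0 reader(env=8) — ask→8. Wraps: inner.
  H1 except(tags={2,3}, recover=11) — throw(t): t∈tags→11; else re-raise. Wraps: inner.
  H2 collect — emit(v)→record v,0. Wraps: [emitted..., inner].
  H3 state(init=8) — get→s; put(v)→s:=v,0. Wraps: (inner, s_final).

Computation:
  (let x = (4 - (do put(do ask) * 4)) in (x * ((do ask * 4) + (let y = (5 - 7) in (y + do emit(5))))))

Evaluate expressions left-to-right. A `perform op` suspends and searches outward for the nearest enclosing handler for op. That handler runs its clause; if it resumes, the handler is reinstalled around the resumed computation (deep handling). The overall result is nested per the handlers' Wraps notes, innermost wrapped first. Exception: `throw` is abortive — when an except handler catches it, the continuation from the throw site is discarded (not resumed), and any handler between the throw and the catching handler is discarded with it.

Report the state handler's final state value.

Step-by-step:
ask @ H0 ⇒ 8
put(8) @ H3 ⇒ s:=8
ask @ H0 ⇒ 8
emit(5) @ H2 ⇒ out+=5
H0 returns 120
H1 returns 120
H2 returns [5, 120]
H3 returns ([5, 120], 8)
= ([5, 120], 8)

Answer: 8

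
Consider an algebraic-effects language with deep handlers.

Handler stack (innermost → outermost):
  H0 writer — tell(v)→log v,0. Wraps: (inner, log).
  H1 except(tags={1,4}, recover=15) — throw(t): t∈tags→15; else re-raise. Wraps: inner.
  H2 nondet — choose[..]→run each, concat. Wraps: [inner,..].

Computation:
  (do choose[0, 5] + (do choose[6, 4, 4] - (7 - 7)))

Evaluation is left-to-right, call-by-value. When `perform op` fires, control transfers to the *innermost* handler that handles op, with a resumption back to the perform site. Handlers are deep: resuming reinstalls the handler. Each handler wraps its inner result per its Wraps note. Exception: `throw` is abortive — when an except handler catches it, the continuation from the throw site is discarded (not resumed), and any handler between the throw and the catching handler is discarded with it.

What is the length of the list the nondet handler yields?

Answer: 6

Evaluation trace:
choose[0, 5] @ H2
  branch[0] choose=0:
    choose[6, 4, 4] @ H2
      branch[0] choose=6:
        H0 returns (6, ())
        H1 returns (6, ())
        H2 returns [(6, ())]
      branch[1] choose=4:
        H0 returns (4, ())
        H1 returns (4, ())
        H2 returns [(4, ())]
      branch[2] choose=4:
        H0 returns (4, ())
        H1 returns (4, ())
        H2 returns [(4, ())]
  branch[1] choose=5:
    choose[6, 4, 4] @ H2
      branch[0] choose=6:
        H0 returns (11, ())
        H1 returns (11, ())
        H2 returns [(11, ())]
      branch[1] choose=4:
        H0 returns (9, ())
        H1 returns (9, ())
        H2 returns [(9, ())]
      branch[2] choose=4:
        H0 returns (9, ())
        H1 returns (9, ())
        H2 returns [(9, ())]
= [(6, ()), (4, ()), (4, ()), (11, ()), (9, ()), (9, ())]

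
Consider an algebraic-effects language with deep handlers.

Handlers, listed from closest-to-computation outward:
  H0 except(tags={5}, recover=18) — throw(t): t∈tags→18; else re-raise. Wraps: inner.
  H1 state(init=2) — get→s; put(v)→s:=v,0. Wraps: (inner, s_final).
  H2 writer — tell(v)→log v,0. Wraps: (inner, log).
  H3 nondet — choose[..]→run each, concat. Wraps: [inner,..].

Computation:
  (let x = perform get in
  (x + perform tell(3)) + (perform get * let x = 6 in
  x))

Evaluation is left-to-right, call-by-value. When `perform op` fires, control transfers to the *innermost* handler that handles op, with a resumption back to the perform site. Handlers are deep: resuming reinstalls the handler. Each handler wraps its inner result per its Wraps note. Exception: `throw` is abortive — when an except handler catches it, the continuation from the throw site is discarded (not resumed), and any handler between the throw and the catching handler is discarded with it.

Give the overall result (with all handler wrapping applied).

Evaluation trace:
get @ H1 ⇒ 2
tell(3) @ H2 ⇒ log+=3
get @ H1 ⇒ 2
H0 returns 14
H1 returns (14, 2)
H2 returns ((14, 2), (3))
H3 returns [((14, 2), (3))]
= [((14, 2), (3))]

Answer: [((14, 2), (3))]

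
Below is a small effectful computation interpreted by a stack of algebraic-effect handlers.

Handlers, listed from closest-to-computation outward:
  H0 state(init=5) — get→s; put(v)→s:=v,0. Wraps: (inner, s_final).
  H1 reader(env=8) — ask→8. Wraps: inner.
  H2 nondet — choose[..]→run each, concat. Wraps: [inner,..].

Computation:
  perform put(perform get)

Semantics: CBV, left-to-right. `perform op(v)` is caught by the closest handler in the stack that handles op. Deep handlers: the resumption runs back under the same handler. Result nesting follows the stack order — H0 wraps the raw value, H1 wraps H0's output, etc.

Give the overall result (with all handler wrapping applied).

Answer: [(0, 5)]

Evaluation trace:
get @ H0 ⇒ 5
put(5) @ H0 ⇒ s:=5
H0 returns (0, 5)
H1 returns (0, 5)
H2 returns [(0, 5)]
= [(0, 5)]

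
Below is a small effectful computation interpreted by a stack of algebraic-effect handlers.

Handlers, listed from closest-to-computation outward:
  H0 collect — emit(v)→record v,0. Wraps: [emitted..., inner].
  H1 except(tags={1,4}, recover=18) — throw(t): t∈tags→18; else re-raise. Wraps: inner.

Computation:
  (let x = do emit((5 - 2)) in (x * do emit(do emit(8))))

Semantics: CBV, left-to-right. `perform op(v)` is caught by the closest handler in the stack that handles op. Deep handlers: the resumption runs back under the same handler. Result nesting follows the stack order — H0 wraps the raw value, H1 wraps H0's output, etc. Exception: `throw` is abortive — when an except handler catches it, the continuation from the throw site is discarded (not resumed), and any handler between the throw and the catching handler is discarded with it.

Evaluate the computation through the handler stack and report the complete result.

Answer: [3, 8, 0, 0]

Step-by-step:
emit(3) @ H0 ⇒ out+=3
emit(8) @ H0 ⇒ out+=8
emit(0) @ H0 ⇒ out+=0
H0 returns [3, 8, 0, 0]
H1 returns [3, 8, 0, 0]
= [3, 8, 0, 0]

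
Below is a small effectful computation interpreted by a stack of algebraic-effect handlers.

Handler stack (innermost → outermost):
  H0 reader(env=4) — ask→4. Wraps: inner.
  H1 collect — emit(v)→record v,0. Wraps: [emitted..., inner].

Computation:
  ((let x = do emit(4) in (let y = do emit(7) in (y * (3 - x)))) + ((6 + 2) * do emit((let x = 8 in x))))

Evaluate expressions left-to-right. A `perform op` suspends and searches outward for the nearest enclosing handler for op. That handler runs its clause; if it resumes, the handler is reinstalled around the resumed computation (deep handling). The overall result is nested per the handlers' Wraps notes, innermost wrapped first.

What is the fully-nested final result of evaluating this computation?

Step-by-step:
emit(4) @ H1 ⇒ out+=4
emit(7) @ H1 ⇒ out+=7
emit(8) @ H1 ⇒ out+=8
H0 returns 0
H1 returns [4, 7, 8, 0]
= [4, 7, 8, 0]

Answer: [4, 7, 8, 0]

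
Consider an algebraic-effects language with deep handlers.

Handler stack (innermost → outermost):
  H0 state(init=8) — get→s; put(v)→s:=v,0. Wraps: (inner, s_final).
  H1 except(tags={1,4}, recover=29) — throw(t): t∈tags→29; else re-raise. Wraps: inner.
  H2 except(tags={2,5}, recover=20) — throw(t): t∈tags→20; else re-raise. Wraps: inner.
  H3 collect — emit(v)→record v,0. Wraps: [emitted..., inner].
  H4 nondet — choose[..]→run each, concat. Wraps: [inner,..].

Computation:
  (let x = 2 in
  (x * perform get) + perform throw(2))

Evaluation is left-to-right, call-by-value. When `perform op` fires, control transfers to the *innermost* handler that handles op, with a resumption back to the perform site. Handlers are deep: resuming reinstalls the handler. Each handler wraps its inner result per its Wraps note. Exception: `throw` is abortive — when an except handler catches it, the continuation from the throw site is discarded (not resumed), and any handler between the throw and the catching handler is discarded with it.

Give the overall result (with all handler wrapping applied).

Evaluation trace:
get @ H0 ⇒ 8
throw(2) @ H1 re-raised
throw(2) @ H2 caught ⇒ 20
H3 returns [20]
H4 returns [[20]]
= [[20]]

Answer: [[20]]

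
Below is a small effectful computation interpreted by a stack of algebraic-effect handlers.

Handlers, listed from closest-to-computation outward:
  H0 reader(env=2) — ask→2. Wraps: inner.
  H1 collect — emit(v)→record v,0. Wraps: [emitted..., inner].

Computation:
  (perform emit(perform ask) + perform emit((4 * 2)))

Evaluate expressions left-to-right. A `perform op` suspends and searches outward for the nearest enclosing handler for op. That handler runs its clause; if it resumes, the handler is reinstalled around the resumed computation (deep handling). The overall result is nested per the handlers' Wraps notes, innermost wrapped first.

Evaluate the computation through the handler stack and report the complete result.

Answer: [2, 8, 0]

Working:
ask @ H0 ⇒ 2
emit(2) @ H1 ⇒ out+=2
emit(8) @ H1 ⇒ out+=8
H0 returns 0
H1 returns [2, 8, 0]
= [2, 8, 0]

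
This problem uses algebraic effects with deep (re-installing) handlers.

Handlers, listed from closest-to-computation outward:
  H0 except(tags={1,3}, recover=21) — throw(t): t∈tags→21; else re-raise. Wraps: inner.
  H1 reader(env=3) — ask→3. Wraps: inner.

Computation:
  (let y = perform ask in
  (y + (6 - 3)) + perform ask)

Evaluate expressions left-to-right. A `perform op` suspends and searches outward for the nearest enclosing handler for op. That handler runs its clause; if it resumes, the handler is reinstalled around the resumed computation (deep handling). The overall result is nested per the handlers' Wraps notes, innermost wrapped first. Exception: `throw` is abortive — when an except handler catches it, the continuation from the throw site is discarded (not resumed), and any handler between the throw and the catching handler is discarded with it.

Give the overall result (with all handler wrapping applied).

Step-by-step:
ask @ H1 ⇒ 3
ask @ H1 ⇒ 3
H0 returns 9
H1 returns 9
= 9

Answer: 9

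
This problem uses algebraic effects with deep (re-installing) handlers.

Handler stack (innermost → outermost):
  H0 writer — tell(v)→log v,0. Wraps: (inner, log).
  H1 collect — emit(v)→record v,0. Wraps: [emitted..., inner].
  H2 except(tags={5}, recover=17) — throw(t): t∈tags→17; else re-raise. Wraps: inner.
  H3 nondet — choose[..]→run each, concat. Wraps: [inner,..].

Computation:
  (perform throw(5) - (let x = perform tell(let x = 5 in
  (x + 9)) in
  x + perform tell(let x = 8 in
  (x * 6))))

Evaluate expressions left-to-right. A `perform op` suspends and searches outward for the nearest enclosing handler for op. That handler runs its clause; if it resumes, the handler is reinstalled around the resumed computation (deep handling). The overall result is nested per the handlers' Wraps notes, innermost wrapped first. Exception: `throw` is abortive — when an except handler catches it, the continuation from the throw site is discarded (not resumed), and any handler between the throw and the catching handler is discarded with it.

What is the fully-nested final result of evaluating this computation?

Working:
throw(5) @ H2 caught ⇒ 17
H3 returns [17]
= [17]

Answer: [17]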